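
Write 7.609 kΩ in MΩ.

0.007609 MΩ

kilo = 10^3, mega = 10^6; factor is 10^-3.
7.609 × 10^-3 = 0.007609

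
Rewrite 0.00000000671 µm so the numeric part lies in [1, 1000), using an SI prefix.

= 6.71 × 10⁻¹⁵ m; 10⁻¹⁵ is femto.

6.71 fm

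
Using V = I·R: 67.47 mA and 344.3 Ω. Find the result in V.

23.229921 V

67.47e-3 × 344.3 = 23229.921e-3 V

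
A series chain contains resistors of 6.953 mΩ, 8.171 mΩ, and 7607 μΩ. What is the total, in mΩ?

22.731 mΩ

In mΩ:
  6.953 mΩ → 6.953
  8.171 mΩ → 8.171
  7607 μΩ = 7607e-3 mΩ = 7.607
Sum: 6.953 + 8.171 + 7.607 = 22.731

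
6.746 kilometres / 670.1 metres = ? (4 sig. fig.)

(6.746 × 10³) / (670.1) = 0.010067 × 10³

10.07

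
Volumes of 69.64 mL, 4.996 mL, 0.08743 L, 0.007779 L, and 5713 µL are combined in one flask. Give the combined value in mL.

In mL:
  69.64 mL → 69.64
  4.996 mL → 4.996
  0.08743 L = 0.08743 × 10^3 mL = 87.43
  0.007779 L = 0.007779 × 10^3 mL = 7.779
  5713 µL = 5713 × 10^-3 mL = 5.713
Sum: 69.64 + 4.996 + 87.43 + 7.779 + 5.713 = 175.558

175.558 mL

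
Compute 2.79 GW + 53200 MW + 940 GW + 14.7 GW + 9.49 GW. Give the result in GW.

In GW:
  2.79 GW → 2.79
  53200 MW = 53200 × 10^-3 GW = 53.2
  940 GW → 940
  14.7 GW → 14.7
  9.49 GW → 9.49
Sum: 2.79 + 53.2 + 940 + 14.7 + 9.49 = 1020.18

1020.18 GW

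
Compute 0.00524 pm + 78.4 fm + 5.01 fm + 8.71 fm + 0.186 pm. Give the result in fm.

283.36 fm

In fm:
  0.00524 pm = 0.00524 × 10³ fm = 5.24
  78.4 fm → 78.4
  5.01 fm → 5.01
  8.71 fm → 8.71
  0.186 pm = 0.186 × 10³ fm = 186
Sum: 5.24 + 78.4 + 5.01 + 8.71 + 186 = 283.36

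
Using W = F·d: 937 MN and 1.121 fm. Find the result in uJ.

937e6 × 1.121e-15 = 1050.377e-9 J

1.050377 uJ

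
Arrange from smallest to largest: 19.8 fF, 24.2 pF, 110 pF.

19.8 fF = 0.0000000000000198 F
24.2 pF = 0.0000000000242 F
110 pF = 0.00000000011 F

19.8 fF < 24.2 pF < 110 pF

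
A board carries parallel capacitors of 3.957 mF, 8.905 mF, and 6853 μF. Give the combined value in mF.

19.715 mF

In mF:
  3.957 mF → 3.957
  8.905 mF → 8.905
  6853 μF = 6853 × 10^-3 mF = 6.853
Sum: 3.957 + 8.905 + 6.853 = 19.715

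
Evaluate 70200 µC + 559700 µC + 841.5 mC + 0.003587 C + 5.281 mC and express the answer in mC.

In mC:
  70200 µC = 70200 × 10⁻³ mC = 70.2
  559700 µC = 559700 × 10⁻³ mC = 559.7
  841.5 mC → 841.5
  0.003587 C = 0.003587 × 10³ mC = 3.587
  5.281 mC → 5.281
Sum: 70.2 + 559.7 + 841.5 + 3.587 + 5.281 = 1480.268

1480.268 mC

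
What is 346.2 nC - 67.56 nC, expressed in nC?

In nC:
  346.2 nC → 346.2
  67.56 nC → 67.56
Difference: 346.2 - 67.56 = 278.64

278.64 nC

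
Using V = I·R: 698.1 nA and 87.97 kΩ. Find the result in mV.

61.411857 mV

698.1e-9 × 87.97e3 = 61411.857e-6 V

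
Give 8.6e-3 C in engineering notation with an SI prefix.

8.6 mC

= 8.6e-3 C; 1e-3 is milli.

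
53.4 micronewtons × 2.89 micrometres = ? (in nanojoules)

0.154326 nanojoules

53.4e-6 × 2.89e-6 = 154.326e-12 J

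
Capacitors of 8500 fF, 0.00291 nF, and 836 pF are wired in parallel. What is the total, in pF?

In pF:
  8500 fF = 8500 × 10⁻³ pF = 8.5
  0.00291 nF = 0.00291 × 10³ pF = 2.91
  836 pF → 836
Sum: 8.5 + 2.91 + 836 = 847.41

847.41 pF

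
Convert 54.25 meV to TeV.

milli = 1e-3, tera = 1e12; factor is 1e-15.
54.25 × 1e-15 = 0.00000000000005425

0.00000000000005425 TeV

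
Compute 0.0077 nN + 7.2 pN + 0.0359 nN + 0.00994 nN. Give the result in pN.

60.74 pN

In pN:
  0.0077 nN = 0.0077 × 10³ pN = 7.7
  7.2 pN → 7.2
  0.0359 nN = 0.0359 × 10³ pN = 35.9
  0.00994 nN = 0.00994 × 10³ pN = 9.94
Sum: 7.7 + 7.2 + 35.9 + 9.94 = 60.74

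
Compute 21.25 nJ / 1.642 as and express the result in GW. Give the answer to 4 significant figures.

(21.25 × 10⁻⁹) / (1.642 × 10⁻¹⁸) = 12.9415 × 10⁹ W

12.94 GW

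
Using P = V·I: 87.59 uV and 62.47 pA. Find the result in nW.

87.59e-6 × 62.47e-12 = 5471.7473e-18 W

0.0000054717473 nW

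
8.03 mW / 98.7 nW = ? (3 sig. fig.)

(8.03 × 10⁻³) / (98.7 × 10⁻⁹) = 0.08136 × 10⁶

81400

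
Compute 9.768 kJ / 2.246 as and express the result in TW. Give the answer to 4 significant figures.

(9.768 × 10^3) / (2.246 × 10^-18) = 4.34907 × 10^21 W

4349000000 TW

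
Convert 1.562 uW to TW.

micro = 10⁻⁶, tera = 10¹²; factor is 10⁻¹⁸.
1.562 × 10⁻¹⁸ = 0.000000000000000001562

0.000000000000000001562 TW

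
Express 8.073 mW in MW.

milli = 10⁻³, mega = 10⁶; factor is 10⁻⁹.
8.073 × 10⁻⁹ = 0.000000008073

0.000000008073 MW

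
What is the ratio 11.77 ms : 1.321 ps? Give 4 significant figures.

8910000000

(11.77 × 10^-3) / (1.321 × 10^-12) = 8.9099 × 10^9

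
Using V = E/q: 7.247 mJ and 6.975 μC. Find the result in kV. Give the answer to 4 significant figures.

(7.247 × 10⁻³) / (6.975 × 10⁻⁶) = 1.039 × 10³ V

1.039 kV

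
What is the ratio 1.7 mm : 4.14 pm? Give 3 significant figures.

411000000

(1.7e-3) / (4.14e-12) = 0.4106e9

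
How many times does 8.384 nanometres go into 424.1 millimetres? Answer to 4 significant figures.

(424.1 × 10^-3) / (8.384 × 10^-9) = 50.584 × 10^6

50580000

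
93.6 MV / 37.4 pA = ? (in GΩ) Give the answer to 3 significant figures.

2500000000 GΩ

(93.6 × 10^6) / (37.4 × 10^-12) = 2.5027 × 10^18 Ω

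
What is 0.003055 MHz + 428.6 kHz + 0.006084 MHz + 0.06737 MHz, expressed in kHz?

505.109 kHz

In kHz:
  0.003055 MHz = 0.003055 × 10³ kHz = 3.055
  428.6 kHz → 428.6
  0.006084 MHz = 0.006084 × 10³ kHz = 6.084
  0.06737 MHz = 0.06737 × 10³ kHz = 67.37
Sum: 3.055 + 428.6 + 6.084 + 67.37 = 505.109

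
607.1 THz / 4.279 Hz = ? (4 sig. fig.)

141900000000000

(607.1e12) / (4.279) = 141.88e12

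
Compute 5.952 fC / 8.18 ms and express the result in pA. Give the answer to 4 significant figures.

(5.952e-15) / (8.18e-3) = 0.727628e-12 A

0.7276 pA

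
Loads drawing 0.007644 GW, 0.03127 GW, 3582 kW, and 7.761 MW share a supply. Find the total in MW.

50.257 MW

In MW:
  0.007644 GW = 0.007644e3 MW = 7.644
  0.03127 GW = 0.03127e3 MW = 31.27
  3582 kW = 3582e-3 MW = 3.582
  7.761 MW → 7.761
Sum: 7.644 + 31.27 + 3.582 + 7.761 = 50.257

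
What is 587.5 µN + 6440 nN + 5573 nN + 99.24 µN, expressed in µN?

698.753 µN

In µN:
  587.5 µN → 587.5
  6440 nN = 6440e-3 µN = 6.44
  5573 nN = 5573e-3 µN = 5.573
  99.24 µN → 99.24
Sum: 587.5 + 6.44 + 5.573 + 99.24 = 698.753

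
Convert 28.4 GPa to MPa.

28400 MPa

giga = 10⁹, mega = 10⁶; factor is 10³.
28.4 × 10³ = 28400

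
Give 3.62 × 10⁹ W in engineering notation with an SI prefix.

3.62 GW

= 3.62 × 10⁹ W; 10⁹ is giga.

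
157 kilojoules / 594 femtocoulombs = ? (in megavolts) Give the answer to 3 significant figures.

264000000000 megavolts

(157 × 10³) / (594 × 10⁻¹⁵) = 0.26431 × 10¹⁸ V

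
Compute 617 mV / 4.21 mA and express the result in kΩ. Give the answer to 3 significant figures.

0.147 kΩ

(617 × 10^-3) / (4.21 × 10^-3) = 146.56 Ω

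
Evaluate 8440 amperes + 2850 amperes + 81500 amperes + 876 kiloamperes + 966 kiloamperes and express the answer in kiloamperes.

In kiloamperes:
  8440 amperes = 8440e-3 kiloamperes = 8.44
  2850 amperes = 2850e-3 kiloamperes = 2.85
  81500 amperes = 81500e-3 kiloamperes = 81.5
  876 kiloamperes → 876
  966 kiloamperes → 966
Sum: 8.44 + 2.85 + 81.5 + 876 + 966 = 1934.79

1934.79 kiloamperes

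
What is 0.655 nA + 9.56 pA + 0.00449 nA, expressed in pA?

669.05 pA

In pA:
  0.655 nA = 0.655 × 10³ pA = 655
  9.56 pA → 9.56
  0.00449 nA = 0.00449 × 10³ pA = 4.49
Sum: 655 + 9.56 + 4.49 = 669.05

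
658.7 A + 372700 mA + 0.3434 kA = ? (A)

In A:
  658.7 A → 658.7
  372700 mA = 372700 × 10^-3 A = 372.7
  0.3434 kA = 0.3434 × 10^3 A = 343.4
Sum: 658.7 + 372.7 + 343.4 = 1374.8

1374.8 A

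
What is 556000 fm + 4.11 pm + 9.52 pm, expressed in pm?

In pm:
  556000 fm = 556000e-3 pm = 556
  4.11 pm → 4.11
  9.52 pm → 9.52
Sum: 556 + 4.11 + 9.52 = 569.63

569.63 pm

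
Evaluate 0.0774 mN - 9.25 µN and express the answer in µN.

68.15 µN

In µN:
  0.0774 mN = 0.0774 × 10^3 µN = 77.4
  9.25 µN → 9.25
Difference: 77.4 - 9.25 = 68.15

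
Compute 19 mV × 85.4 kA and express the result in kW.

19 × 10^-3 × 85.4 × 10^3 = 1622.6 W

1.6226 kW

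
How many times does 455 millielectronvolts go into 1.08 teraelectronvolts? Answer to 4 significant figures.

2374000000000

(1.08 × 10¹²) / (455 × 10⁻³) = 0.0023736 × 10¹⁵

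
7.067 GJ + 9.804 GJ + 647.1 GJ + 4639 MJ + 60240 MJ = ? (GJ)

728.85 GJ

In GJ:
  7.067 GJ → 7.067
  9.804 GJ → 9.804
  647.1 GJ → 647.1
  4639 MJ = 4639 × 10^-3 GJ = 4.639
  60240 MJ = 60240 × 10^-3 GJ = 60.24
Sum: 7.067 + 9.804 + 647.1 + 4.639 + 60.24 = 728.85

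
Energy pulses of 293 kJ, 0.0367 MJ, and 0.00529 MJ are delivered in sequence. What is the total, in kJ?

In kJ:
  293 kJ → 293
  0.0367 MJ = 0.0367 × 10³ kJ = 36.7
  0.00529 MJ = 0.00529 × 10³ kJ = 5.29
Sum: 293 + 36.7 + 5.29 = 334.99

334.99 kJ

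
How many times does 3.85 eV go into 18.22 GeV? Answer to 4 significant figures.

(18.22 × 10^9) / (3.85) = 4.7325 × 10^9

4732000000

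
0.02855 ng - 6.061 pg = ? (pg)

In pg:
  0.02855 ng = 0.02855 × 10^3 pg = 28.55
  6.061 pg → 6.061
Difference: 28.55 - 6.061 = 22.489

22.489 pg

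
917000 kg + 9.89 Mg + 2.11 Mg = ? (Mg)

In Mg:
  917000 kg = 917000 × 10^-3 Mg = 917
  9.89 Mg → 9.89
  2.11 Mg → 2.11
Sum: 917 + 9.89 + 2.11 = 929

929 Mg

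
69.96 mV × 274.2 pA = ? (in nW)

69.96e-3 × 274.2e-12 = 19183.032e-15 W

0.019183032 nW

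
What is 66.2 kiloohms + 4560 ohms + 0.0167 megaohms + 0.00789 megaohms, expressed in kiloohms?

95.35 kiloohms

In kiloohms:
  66.2 kiloohms → 66.2
  4560 ohms = 4560 × 10⁻³ kiloohms = 4.56
  0.0167 megaohms = 0.0167 × 10³ kiloohms = 16.7
  0.00789 megaohms = 0.00789 × 10³ kiloohms = 7.89
Sum: 66.2 + 4.56 + 16.7 + 7.89 = 95.35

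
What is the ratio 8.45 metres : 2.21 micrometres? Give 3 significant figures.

3820000

(8.45) / (2.21 × 10^-6) = 3.824 × 10^6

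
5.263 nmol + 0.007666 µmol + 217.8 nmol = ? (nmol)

In nmol:
  5.263 nmol → 5.263
  0.007666 µmol = 0.007666 × 10³ nmol = 7.666
  217.8 nmol → 217.8
Sum: 5.263 + 7.666 + 217.8 = 230.729

230.729 nmol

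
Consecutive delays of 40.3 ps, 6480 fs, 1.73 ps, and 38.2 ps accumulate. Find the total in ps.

In ps:
  40.3 ps → 40.3
  6480 fs = 6480e-3 ps = 6.48
  1.73 ps → 1.73
  38.2 ps → 38.2
Sum: 40.3 + 6.48 + 1.73 + 38.2 = 86.71

86.71 ps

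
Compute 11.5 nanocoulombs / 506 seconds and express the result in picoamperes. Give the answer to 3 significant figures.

22.7 picoamperes

(11.5 × 10^-9) / (506) = 0.022727 × 10^-9 A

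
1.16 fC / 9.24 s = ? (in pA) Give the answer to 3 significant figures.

0.000126 pA

(1.16 × 10^-15) / (9.24) = 0.12554 × 10^-15 A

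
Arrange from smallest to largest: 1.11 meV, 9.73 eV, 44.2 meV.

1.11 meV = 0.00111 eV
9.73 eV = 9.73 eV
44.2 meV = 0.0442 eV

1.11 meV < 44.2 meV < 9.73 eV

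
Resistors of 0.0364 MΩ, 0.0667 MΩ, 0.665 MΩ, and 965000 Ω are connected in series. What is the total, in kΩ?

1733.1 kΩ

In kΩ:
  0.0364 MΩ = 0.0364 × 10³ kΩ = 36.4
  0.0667 MΩ = 0.0667 × 10³ kΩ = 66.7
  0.665 MΩ = 0.665 × 10³ kΩ = 665
  965000 Ω = 965000 × 10⁻³ kΩ = 965
Sum: 36.4 + 66.7 + 665 + 965 = 1733.1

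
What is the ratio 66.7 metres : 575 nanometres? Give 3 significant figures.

(66.7) / (575e-9) = 0.116e9

116000000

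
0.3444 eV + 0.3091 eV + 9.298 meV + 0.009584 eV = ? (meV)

672.382 meV

In meV:
  0.3444 eV = 0.3444 × 10³ meV = 344.4
  0.3091 eV = 0.3091 × 10³ meV = 309.1
  9.298 meV → 9.298
  0.009584 eV = 0.009584 × 10³ meV = 9.584
Sum: 344.4 + 309.1 + 9.298 + 9.584 = 672.382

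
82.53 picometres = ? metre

pico = 1e-12, (no prefix) = 1e0; factor is 1e-12.
82.53 × 1e-12 = 0.00000000008253

0.00000000008253 metres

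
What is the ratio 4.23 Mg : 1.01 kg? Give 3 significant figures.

4190

(4.23e6) / (1.01e3) = 4.188e3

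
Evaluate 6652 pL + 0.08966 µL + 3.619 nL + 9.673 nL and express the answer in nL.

109.604 nL

In nL:
  6652 pL = 6652 × 10⁻³ nL = 6.652
  0.08966 µL = 0.08966 × 10³ nL = 89.66
  3.619 nL → 3.619
  9.673 nL → 9.673
Sum: 6.652 + 89.66 + 3.619 + 9.673 = 109.604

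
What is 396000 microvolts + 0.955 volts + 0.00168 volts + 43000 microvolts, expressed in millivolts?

In millivolts:
  396000 microvolts = 396000 × 10⁻³ millivolts = 396
  0.955 volts = 0.955 × 10³ millivolts = 955
  0.00168 volts = 0.00168 × 10³ millivolts = 1.68
  43000 microvolts = 43000 × 10⁻³ millivolts = 43
Sum: 396 + 955 + 1.68 + 43 = 1395.68

1395.68 millivolts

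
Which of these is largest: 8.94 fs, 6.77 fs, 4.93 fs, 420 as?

8.94 fs = 0.00000000000000894 s
6.77 fs = 0.00000000000000677 s
4.93 fs = 0.00000000000000493 s
420 as = 0.00000000000000042 s

8.94 fs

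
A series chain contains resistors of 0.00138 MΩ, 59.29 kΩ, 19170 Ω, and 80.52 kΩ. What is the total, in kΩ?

In kΩ:
  0.00138 MΩ = 0.00138 × 10³ kΩ = 1.38
  59.29 kΩ → 59.29
  19170 Ω = 19170 × 10⁻³ kΩ = 19.17
  80.52 kΩ → 80.52
Sum: 1.38 + 59.29 + 19.17 + 80.52 = 160.36

160.36 kΩ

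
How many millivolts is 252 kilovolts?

252000000 millivolts

kilo = 1e3, milli = 1e-3; factor is 1e6.
252 × 1e6 = 252000000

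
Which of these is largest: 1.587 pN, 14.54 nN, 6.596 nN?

14.54 nN

1.587 pN = 0.000000000001587 N
14.54 nN = 0.00000001454 N
6.596 nN = 0.000000006596 N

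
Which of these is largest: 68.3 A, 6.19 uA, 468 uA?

68.3 A = 68.3 A
6.19 uA = 0.00000619 A
468 uA = 0.000468 A

68.3 A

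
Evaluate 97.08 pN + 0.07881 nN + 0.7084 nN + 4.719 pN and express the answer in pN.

889.009 pN

In pN:
  97.08 pN → 97.08
  0.07881 nN = 0.07881 × 10³ pN = 78.81
  0.7084 nN = 0.7084 × 10³ pN = 708.4
  4.719 pN → 4.719
Sum: 97.08 + 78.81 + 708.4 + 4.719 = 889.009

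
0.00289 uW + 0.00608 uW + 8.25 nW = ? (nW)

17.22 nW

In nW:
  0.00289 uW = 0.00289e3 nW = 2.89
  0.00608 uW = 0.00608e3 nW = 6.08
  8.25 nW → 8.25
Sum: 2.89 + 6.08 + 8.25 = 17.22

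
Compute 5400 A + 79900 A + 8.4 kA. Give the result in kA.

93.7 kA

In kA:
  5400 A = 5400 × 10⁻³ kA = 5.4
  79900 A = 79900 × 10⁻³ kA = 79.9
  8.4 kA → 8.4
Sum: 5.4 + 79.9 + 8.4 = 93.7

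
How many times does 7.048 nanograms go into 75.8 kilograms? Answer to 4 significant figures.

(75.8e3) / (7.048e-9) = 10.755e12

10750000000000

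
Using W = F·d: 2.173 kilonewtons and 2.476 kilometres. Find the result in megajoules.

2.173 × 10³ × 2.476 × 10³ = 5.380348 × 10⁶ J

5.380348 megajoules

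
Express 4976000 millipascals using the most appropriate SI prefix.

4.976 kilopascals

= 4.976 × 10^3 pascals; 10^3 is kilo.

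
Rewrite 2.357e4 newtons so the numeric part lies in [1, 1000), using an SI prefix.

= 23.57e3 newtons; 1e3 is kilo.

23.57 kilonewtons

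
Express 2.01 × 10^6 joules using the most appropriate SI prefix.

2.01 megajoules

= 2.01 × 10^6 joules; 10^6 is mega.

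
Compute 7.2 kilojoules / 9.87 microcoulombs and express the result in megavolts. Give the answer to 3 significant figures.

729 megavolts

(7.2 × 10³) / (9.87 × 10⁻⁶) = 0.72948 × 10⁹ V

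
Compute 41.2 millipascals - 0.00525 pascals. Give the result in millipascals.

In millipascals:
  41.2 millipascals → 41.2
  0.00525 pascals = 0.00525e3 millipascals = 5.25
Difference: 41.2 - 5.25 = 35.95

35.95 millipascals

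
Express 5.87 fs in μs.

0.00000000587 μs

femto = 10^-15, micro = 10^-6; factor is 10^-9.
5.87 × 10^-9 = 0.00000000587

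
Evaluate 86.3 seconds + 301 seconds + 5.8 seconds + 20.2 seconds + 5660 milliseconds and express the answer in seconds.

418.96 seconds

In seconds:
  86.3 seconds → 86.3
  301 seconds → 301
  5.8 seconds → 5.8
  20.2 seconds → 20.2
  5660 milliseconds = 5660 × 10⁻³ seconds = 5.66
Sum: 86.3 + 301 + 5.8 + 20.2 + 5.66 = 418.96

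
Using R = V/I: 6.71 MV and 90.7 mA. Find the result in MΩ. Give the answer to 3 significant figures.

74.0 MΩ

(6.71 × 10⁶) / (90.7 × 10⁻³) = 0.07398 × 10⁹ Ω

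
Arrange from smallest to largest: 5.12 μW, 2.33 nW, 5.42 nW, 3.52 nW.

5.12 μW = 0.00000512 W
2.33 nW = 0.00000000233 W
5.42 nW = 0.00000000542 W
3.52 nW = 0.00000000352 W

2.33 nW < 3.52 nW < 5.42 nW < 5.12 μW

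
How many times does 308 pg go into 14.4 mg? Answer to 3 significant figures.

46800000

(14.4 × 10^-3) / (308 × 10^-12) = 0.04675 × 10^9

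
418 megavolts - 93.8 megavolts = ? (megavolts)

In megavolts:
  418 megavolts → 418
  93.8 megavolts → 93.8
Difference: 418 - 93.8 = 324.2

324.2 megavolts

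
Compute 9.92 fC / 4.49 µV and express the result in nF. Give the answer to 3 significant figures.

2.21 nF

(9.92 × 10^-15) / (4.49 × 10^-6) = 2.2094 × 10^-9 F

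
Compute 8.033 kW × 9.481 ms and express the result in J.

8.033 × 10³ × 9.481 × 10⁻³ = 76.160873 J

76.160873 J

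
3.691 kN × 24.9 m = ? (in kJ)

91.9059 kJ

3.691 × 10^3 × 24.9 = 91.9059 × 10^3 J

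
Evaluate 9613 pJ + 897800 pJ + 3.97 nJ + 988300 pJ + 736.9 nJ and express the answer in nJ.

In nJ:
  9613 pJ = 9613 × 10⁻³ nJ = 9.613
  897800 pJ = 897800 × 10⁻³ nJ = 897.8
  3.97 nJ → 3.97
  988300 pJ = 988300 × 10⁻³ nJ = 988.3
  736.9 nJ → 736.9
Sum: 9.613 + 897.8 + 3.97 + 988.3 + 736.9 = 2636.583

2636.583 nJ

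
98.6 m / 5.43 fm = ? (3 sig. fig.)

(98.6) / (5.43e-15) = 18.16e15

18200000000000000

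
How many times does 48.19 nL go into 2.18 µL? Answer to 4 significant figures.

(2.18 × 10⁻⁶) / (48.19 × 10⁻⁹) = 0.045238 × 10³

45.24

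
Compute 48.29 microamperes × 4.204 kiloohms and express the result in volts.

0.20301116 volts

48.29e-6 × 4.204e3 = 203.01116e-3 V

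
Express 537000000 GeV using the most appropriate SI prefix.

= 537e15 eV; 1e15 is peta.

537 PeV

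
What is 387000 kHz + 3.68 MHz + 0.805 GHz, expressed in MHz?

1195.68 MHz

In MHz:
  387000 kHz = 387000 × 10⁻³ MHz = 387
  3.68 MHz → 3.68
  0.805 GHz = 0.805 × 10³ MHz = 805
Sum: 387 + 3.68 + 805 = 1195.68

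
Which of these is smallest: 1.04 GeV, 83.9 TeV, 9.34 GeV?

1.04 GeV = 1040000000 eV
83.9 TeV = 83900000000000 eV
9.34 GeV = 9340000000 eV

1.04 GeV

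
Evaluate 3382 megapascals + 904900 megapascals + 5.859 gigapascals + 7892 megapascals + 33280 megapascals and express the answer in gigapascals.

955.313 gigapascals

In gigapascals:
  3382 megapascals = 3382 × 10⁻³ gigapascals = 3.382
  904900 megapascals = 904900 × 10⁻³ gigapascals = 904.9
  5.859 gigapascals → 5.859
  7892 megapascals = 7892 × 10⁻³ gigapascals = 7.892
  33280 megapascals = 33280 × 10⁻³ gigapascals = 33.28
Sum: 3.382 + 904.9 + 5.859 + 7.892 + 33.28 = 955.313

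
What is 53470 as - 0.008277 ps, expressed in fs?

45.193 fs

In fs:
  53470 as = 53470e-3 fs = 53.47
  0.008277 ps = 0.008277e3 fs = 8.277
Difference: 53.47 - 8.277 = 45.193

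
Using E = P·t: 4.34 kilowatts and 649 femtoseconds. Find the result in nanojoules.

4.34 × 10³ × 649 × 10⁻¹⁵ = 2816.66 × 10⁻¹² J

2.81666 nanojoules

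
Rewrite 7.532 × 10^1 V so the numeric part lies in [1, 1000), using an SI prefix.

75.32 V

= 75.32 V; mantissa already in [1, 1000).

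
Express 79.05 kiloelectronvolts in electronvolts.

kilo = 10^3, (no prefix) = 10^0; factor is 10^3.
79.05 × 10^3 = 79050

79050 electronvolts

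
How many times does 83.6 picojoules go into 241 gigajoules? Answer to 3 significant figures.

(241e9) / (83.6e-12) = 2.883e21

2880000000000000000000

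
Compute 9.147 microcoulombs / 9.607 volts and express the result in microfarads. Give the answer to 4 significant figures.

(9.147 × 10^-6) / (9.607) = 0.952118 × 10^-6 F

0.9521 microfarads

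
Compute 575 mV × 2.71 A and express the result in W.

1.55825 W

575 × 10^-3 × 2.71 = 1558.25 × 10^-3 W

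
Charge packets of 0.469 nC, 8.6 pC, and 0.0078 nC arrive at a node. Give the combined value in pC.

In pC:
  0.469 nC = 0.469e3 pC = 469
  8.6 pC → 8.6
  0.0078 nC = 0.0078e3 pC = 7.8
Sum: 469 + 8.6 + 7.8 = 485.4

485.4 pC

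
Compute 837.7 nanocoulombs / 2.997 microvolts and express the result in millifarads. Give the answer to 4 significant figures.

279.5 millifarads

(837.7 × 10⁻⁹) / (2.997 × 10⁻⁶) = 279.513 × 10⁻³ F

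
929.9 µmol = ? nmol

929900 nmol

micro = 10⁻⁶, nano = 10⁻⁹; factor is 10³.
929.9 × 10³ = 929900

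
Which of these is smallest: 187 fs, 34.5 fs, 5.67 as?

187 fs = 0.000000000000187 s
34.5 fs = 0.0000000000000345 s
5.67 as = 0.00000000000000000567 s

5.67 as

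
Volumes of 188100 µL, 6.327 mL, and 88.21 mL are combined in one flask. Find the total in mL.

In mL:
  188100 µL = 188100e-3 mL = 188.1
  6.327 mL → 6.327
  88.21 mL → 88.21
Sum: 188.1 + 6.327 + 88.21 = 282.637

282.637 mL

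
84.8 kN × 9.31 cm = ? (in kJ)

84.8e3 × 9.31e-2 = 789.488e1 J

7.89488 kJ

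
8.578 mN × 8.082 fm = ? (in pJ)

8.578 × 10^-3 × 8.082 × 10^-15 = 69.327396 × 10^-18 J

0.000069327396 pJ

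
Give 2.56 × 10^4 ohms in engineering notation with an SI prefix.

25.6 kiloohms

= 25.6 × 10^3 ohms; 10^3 is kilo.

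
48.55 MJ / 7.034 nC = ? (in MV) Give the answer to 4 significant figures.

6902000000 MV

(48.55e6) / (7.034e-9) = 6.90219e15 V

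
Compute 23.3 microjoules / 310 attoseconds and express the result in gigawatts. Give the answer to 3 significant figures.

75.2 gigawatts

(23.3 × 10^-6) / (310 × 10^-18) = 0.075161 × 10^12 W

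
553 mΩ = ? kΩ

milli = 10⁻³, kilo = 10³; factor is 10⁻⁶.
553 × 10⁻⁶ = 0.000553

0.000553 kΩ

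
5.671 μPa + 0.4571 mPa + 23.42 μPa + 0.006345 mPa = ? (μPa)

In μPa:
  5.671 μPa → 5.671
  0.4571 mPa = 0.4571e3 μPa = 457.1
  23.42 μPa → 23.42
  0.006345 mPa = 0.006345e3 μPa = 6.345
Sum: 5.671 + 457.1 + 23.42 + 6.345 = 492.536

492.536 μPa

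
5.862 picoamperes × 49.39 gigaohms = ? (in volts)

5.862e-12 × 49.39e9 = 289.52418e-3 V

0.28952418 volts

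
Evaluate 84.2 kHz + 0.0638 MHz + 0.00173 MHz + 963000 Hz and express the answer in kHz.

1112.73 kHz

In kHz:
  84.2 kHz → 84.2
  0.0638 MHz = 0.0638 × 10^3 kHz = 63.8
  0.00173 MHz = 0.00173 × 10^3 kHz = 1.73
  963000 Hz = 963000 × 10^-3 kHz = 963
Sum: 84.2 + 63.8 + 1.73 + 963 = 1112.73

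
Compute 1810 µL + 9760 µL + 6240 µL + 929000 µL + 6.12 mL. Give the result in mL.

In mL:
  1810 µL = 1810e-3 mL = 1.81
  9760 µL = 9760e-3 mL = 9.76
  6240 µL = 6240e-3 mL = 6.24
  929000 µL = 929000e-3 mL = 929
  6.12 mL → 6.12
Sum: 1.81 + 9.76 + 6.24 + 929 + 6.12 = 952.93

952.93 mL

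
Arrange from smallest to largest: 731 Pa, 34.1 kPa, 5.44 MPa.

731 Pa < 34.1 kPa < 5.44 MPa

731 Pa = 731 Pa
34.1 kPa = 34100 Pa
5.44 MPa = 5440000 Pa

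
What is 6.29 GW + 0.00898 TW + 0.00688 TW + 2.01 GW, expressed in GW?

In GW:
  6.29 GW → 6.29
  0.00898 TW = 0.00898 × 10³ GW = 8.98
  0.00688 TW = 0.00688 × 10³ GW = 6.88
  2.01 GW → 2.01
Sum: 6.29 + 8.98 + 6.88 + 2.01 = 24.16

24.16 GW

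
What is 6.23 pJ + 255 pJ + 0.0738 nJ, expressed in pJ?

In pJ:
  6.23 pJ → 6.23
  255 pJ → 255
  0.0738 nJ = 0.0738 × 10^3 pJ = 73.8
Sum: 6.23 + 255 + 73.8 = 335.03

335.03 pJ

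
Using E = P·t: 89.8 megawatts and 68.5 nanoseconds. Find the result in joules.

89.8 × 10^6 × 68.5 × 10^-9 = 6151.3 × 10^-3 J

6.1513 joules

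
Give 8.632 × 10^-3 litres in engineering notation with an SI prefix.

8.632 millilitres

= 8.632 × 10^-3 litres; 10^-3 is milli.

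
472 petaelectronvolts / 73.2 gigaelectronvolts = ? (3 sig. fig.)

6450000

(472 × 10^15) / (73.2 × 10^9) = 6.448 × 10^6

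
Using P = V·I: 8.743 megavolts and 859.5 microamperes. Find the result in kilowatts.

8.743 × 10⁶ × 859.5 × 10⁻⁶ = 7514.6085 W

7.5146085 kilowatts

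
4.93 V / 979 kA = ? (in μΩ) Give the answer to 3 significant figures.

5.04 μΩ

(4.93) / (979 × 10^3) = 0.0050358 × 10^-3 Ω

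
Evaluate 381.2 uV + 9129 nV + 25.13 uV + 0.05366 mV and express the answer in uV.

In uV:
  381.2 uV → 381.2
  9129 nV = 9129 × 10^-3 uV = 9.129
  25.13 uV → 25.13
  0.05366 mV = 0.05366 × 10^3 uV = 53.66
Sum: 381.2 + 9.129 + 25.13 + 53.66 = 469.119

469.119 uV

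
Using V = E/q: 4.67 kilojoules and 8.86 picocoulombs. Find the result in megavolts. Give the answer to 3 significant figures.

527000000 megavolts

(4.67 × 10³) / (8.86 × 10⁻¹²) = 0.52709 × 10¹⁵ V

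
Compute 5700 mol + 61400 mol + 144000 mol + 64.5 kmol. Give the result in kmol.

In kmol:
  5700 mol = 5700 × 10⁻³ kmol = 5.7
  61400 mol = 61400 × 10⁻³ kmol = 61.4
  144000 mol = 144000 × 10⁻³ kmol = 144
  64.5 kmol → 64.5
Sum: 5.7 + 61.4 + 144 + 64.5 = 275.6

275.6 kmol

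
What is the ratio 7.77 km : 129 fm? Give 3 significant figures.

60200000000000000

(7.77e3) / (129e-15) = 0.06023e18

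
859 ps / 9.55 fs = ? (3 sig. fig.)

89900

(859 × 10⁻¹²) / (9.55 × 10⁻¹⁵) = 89.95 × 10³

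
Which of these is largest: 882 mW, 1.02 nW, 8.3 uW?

882 mW

882 mW = 0.882 W
1.02 nW = 0.00000000102 W
8.3 uW = 0.0000083 W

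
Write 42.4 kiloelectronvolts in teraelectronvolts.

0.0000000424 teraelectronvolts

kilo = 10³, tera = 10¹²; factor is 10⁻⁹.
42.4 × 10⁻⁹ = 0.0000000424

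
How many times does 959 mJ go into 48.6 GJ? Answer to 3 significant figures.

50700000000

(48.6 × 10^9) / (959 × 10^-3) = 0.05068 × 10^12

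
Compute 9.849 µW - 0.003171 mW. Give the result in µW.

6.678 µW

In µW:
  9.849 µW → 9.849
  0.003171 mW = 0.003171 × 10^3 µW = 3.171
Difference: 9.849 - 3.171 = 6.678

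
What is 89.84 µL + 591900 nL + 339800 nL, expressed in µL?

In µL:
  89.84 µL → 89.84
  591900 nL = 591900 × 10^-3 µL = 591.9
  339800 nL = 339800 × 10^-3 µL = 339.8
Sum: 89.84 + 591.9 + 339.8 = 1021.54

1021.54 µL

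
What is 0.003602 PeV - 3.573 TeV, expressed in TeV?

In TeV:
  0.003602 PeV = 0.003602 × 10³ TeV = 3.602
  3.573 TeV → 3.573
Difference: 3.602 - 3.573 = 0.029

0.029 TeV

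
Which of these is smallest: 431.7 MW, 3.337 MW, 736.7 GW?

431.7 MW = 431700000 W
3.337 MW = 3337000 W
736.7 GW = 736700000000 W

3.337 MW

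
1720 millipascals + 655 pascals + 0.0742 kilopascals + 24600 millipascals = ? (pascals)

755.52 pascals

In pascals:
  1720 millipascals = 1720e-3 pascals = 1.72
  655 pascals → 655
  0.0742 kilopascals = 0.0742e3 pascals = 74.2
  24600 millipascals = 24600e-3 pascals = 24.6
Sum: 1.72 + 655 + 74.2 + 24.6 = 755.52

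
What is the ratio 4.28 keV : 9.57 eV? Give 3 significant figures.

447

(4.28 × 10^3) / (9.57) = 0.4472 × 10^3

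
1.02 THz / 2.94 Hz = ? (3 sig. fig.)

347000000000

(1.02 × 10¹²) / (2.94) = 0.3469 × 10¹²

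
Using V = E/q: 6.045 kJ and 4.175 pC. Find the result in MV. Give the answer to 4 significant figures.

(6.045 × 10³) / (4.175 × 10⁻¹²) = 1.4479 × 10¹⁵ V

1448000000 MV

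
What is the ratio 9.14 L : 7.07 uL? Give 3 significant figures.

(9.14) / (7.07 × 10⁻⁶) = 1.293 × 10⁶

1290000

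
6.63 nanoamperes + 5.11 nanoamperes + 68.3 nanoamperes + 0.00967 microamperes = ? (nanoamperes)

In nanoamperes:
  6.63 nanoamperes → 6.63
  5.11 nanoamperes → 5.11
  68.3 nanoamperes → 68.3
  0.00967 microamperes = 0.00967 × 10³ nanoamperes = 9.67
Sum: 6.63 + 5.11 + 68.3 + 9.67 = 89.71

89.71 nanoamperes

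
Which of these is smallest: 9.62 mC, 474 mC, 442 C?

9.62 mC = 0.00962 C
474 mC = 0.474 C
442 C = 442 C

9.62 mC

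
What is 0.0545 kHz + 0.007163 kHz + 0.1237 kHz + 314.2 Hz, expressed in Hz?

In Hz:
  0.0545 kHz = 0.0545 × 10^3 Hz = 54.5
  0.007163 kHz = 0.007163 × 10^3 Hz = 7.163
  0.1237 kHz = 0.1237 × 10^3 Hz = 123.7
  314.2 Hz → 314.2
Sum: 54.5 + 7.163 + 123.7 + 314.2 = 499.563

499.563 Hz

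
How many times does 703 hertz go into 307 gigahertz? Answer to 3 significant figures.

(307e9) / (703) = 0.4367e9

437000000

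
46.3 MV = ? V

46300000 V

mega = 1e6, (no prefix) = 1e0; factor is 1e6.
46.3 × 1e6 = 46300000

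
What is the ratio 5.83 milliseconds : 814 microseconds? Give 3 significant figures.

7.16

(5.83 × 10⁻³) / (814 × 10⁻⁶) = 0.007162 × 10³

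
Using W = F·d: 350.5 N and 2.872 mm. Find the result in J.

350.5 × 2.872 × 10⁻³ = 1006.636 × 10⁻³ J

1.006636 J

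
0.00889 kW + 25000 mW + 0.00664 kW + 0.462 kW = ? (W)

502.53 W

In W:
  0.00889 kW = 0.00889e3 W = 8.89
  25000 mW = 25000e-3 W = 25
  0.00664 kW = 0.00664e3 W = 6.64
  0.462 kW = 0.462e3 W = 462
Sum: 8.89 + 25 + 6.64 + 462 = 502.53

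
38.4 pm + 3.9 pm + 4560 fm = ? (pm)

46.86 pm

In pm:
  38.4 pm → 38.4
  3.9 pm → 3.9
  4560 fm = 4560e-3 pm = 4.56
Sum: 38.4 + 3.9 + 4.56 = 46.86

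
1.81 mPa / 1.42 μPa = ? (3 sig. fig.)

1270

(1.81e-3) / (1.42e-6) = 1.275e3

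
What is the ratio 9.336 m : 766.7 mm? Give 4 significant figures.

(9.336) / (766.7 × 10^-3) = 0.012177 × 10^3

12.18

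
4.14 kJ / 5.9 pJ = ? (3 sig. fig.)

(4.14e3) / (5.9e-12) = 0.7017e15

702000000000000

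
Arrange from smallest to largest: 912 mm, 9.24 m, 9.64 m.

912 mm = 0.912 m
9.24 m = 9.24 m
9.64 m = 9.64 m

912 mm < 9.24 m < 9.64 m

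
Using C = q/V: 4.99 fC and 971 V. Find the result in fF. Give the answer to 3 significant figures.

(4.99 × 10⁻¹⁵) / (971) = 0.005139 × 10⁻¹⁵ F

0.00514 fF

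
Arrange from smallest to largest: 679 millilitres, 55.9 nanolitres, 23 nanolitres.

679 millilitres = 0.679 litres
55.9 nanolitres = 0.0000000559 litres
23 nanolitres = 0.000000023 litres

23 nanolitres < 55.9 nanolitres < 679 millilitres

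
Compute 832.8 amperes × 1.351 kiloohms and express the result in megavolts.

832.8 × 1.351e3 = 1125.1128e3 V

1.1251128 megavolts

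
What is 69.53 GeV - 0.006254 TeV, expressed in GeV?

In GeV:
  69.53 GeV → 69.53
  0.006254 TeV = 0.006254e3 GeV = 6.254
Difference: 69.53 - 6.254 = 63.276

63.276 GeV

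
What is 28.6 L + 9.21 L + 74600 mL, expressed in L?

In L:
  28.6 L → 28.6
  9.21 L → 9.21
  74600 mL = 74600 × 10⁻³ L = 74.6
Sum: 28.6 + 9.21 + 74.6 = 112.41

112.41 L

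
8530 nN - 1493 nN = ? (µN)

In µN:
  8530 nN = 8530e-3 µN = 8.53
  1493 nN = 1493e-3 µN = 1.493
Difference: 8.53 - 1.493 = 7.037

7.037 µN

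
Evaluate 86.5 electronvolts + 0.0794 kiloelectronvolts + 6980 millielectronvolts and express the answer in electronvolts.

172.88 electronvolts

In electronvolts:
  86.5 electronvolts → 86.5
  0.0794 kiloelectronvolts = 0.0794e3 electronvolts = 79.4
  6980 millielectronvolts = 6980e-3 electronvolts = 6.98
Sum: 86.5 + 79.4 + 6.98 = 172.88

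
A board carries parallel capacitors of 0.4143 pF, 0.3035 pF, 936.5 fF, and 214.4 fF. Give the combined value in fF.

In fF:
  0.4143 pF = 0.4143 × 10^3 fF = 414.3
  0.3035 pF = 0.3035 × 10^3 fF = 303.5
  936.5 fF → 936.5
  214.4 fF → 214.4
Sum: 414.3 + 303.5 + 936.5 + 214.4 = 1868.7

1868.7 fF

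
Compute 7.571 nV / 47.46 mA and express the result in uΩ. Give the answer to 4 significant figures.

0.1595 uΩ

(7.571e-9) / (47.46e-3) = 0.159524e-6 Ω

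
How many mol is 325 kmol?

kilo = 1e3, (no prefix) = 1e0; factor is 1e3.
325 × 1e3 = 325000

325000 mol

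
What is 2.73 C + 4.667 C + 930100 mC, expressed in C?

In C:
  2.73 C → 2.73
  4.667 C → 4.667
  930100 mC = 930100 × 10^-3 C = 930.1
Sum: 2.73 + 4.667 + 930.1 = 937.497

937.497 C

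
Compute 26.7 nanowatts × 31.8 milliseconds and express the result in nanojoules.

0.84906 nanojoules

26.7 × 10⁻⁹ × 31.8 × 10⁻³ = 849.06 × 10⁻¹² J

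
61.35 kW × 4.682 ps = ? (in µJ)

61.35e3 × 4.682e-12 = 287.2407e-9 J

0.2872407 µJ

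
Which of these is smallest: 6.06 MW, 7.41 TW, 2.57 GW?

6.06 MW = 6060000 W
7.41 TW = 7410000000000 W
2.57 GW = 2570000000 W

6.06 MW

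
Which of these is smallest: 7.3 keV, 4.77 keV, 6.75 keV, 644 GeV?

7.3 keV = 7300 eV
4.77 keV = 4770 eV
6.75 keV = 6750 eV
644 GeV = 644000000000 eV

4.77 keV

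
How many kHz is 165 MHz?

mega = 1e6, kilo = 1e3; factor is 1e3.
165 × 1e3 = 165000

165000 kHz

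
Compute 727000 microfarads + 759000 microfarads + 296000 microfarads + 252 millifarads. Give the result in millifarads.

In millifarads:
  727000 microfarads = 727000 × 10^-3 millifarads = 727
  759000 microfarads = 759000 × 10^-3 millifarads = 759
  296000 microfarads = 296000 × 10^-3 millifarads = 296
  252 millifarads → 252
Sum: 727 + 759 + 296 + 252 = 2034

2034 millifarads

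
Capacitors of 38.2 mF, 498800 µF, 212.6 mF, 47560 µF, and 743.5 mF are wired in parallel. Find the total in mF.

In mF:
  38.2 mF → 38.2
  498800 µF = 498800 × 10⁻³ mF = 498.8
  212.6 mF → 212.6
  47560 µF = 47560 × 10⁻³ mF = 47.56
  743.5 mF → 743.5
Sum: 38.2 + 498.8 + 212.6 + 47.56 + 743.5 = 1540.66

1540.66 mF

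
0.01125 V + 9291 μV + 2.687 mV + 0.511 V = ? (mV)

In mV:
  0.01125 V = 0.01125e3 mV = 11.25
  9291 μV = 9291e-3 mV = 9.291
  2.687 mV → 2.687
  0.511 V = 0.511e3 mV = 511
Sum: 11.25 + 9.291 + 2.687 + 511 = 534.228

534.228 mV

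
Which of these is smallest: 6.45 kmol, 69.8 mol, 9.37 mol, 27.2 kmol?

9.37 mol

6.45 kmol = 6450 mol
69.8 mol = 69.8 mol
9.37 mol = 9.37 mol
27.2 kmol = 27200 mol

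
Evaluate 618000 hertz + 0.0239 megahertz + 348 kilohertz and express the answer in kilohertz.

989.9 kilohertz

In kilohertz:
  618000 hertz = 618000 × 10^-3 kilohertz = 618
  0.0239 megahertz = 0.0239 × 10^3 kilohertz = 23.9
  348 kilohertz → 348
Sum: 618 + 23.9 + 348 = 989.9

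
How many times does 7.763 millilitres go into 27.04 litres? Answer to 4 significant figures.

(27.04) / (7.763 × 10^-3) = 3.4832 × 10^3

3483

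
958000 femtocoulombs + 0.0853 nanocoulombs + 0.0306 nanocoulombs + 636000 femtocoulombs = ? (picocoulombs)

1709.9 picocoulombs

In picocoulombs:
  958000 femtocoulombs = 958000 × 10⁻³ picocoulombs = 958
  0.0853 nanocoulombs = 0.0853 × 10³ picocoulombs = 85.3
  0.0306 nanocoulombs = 0.0306 × 10³ picocoulombs = 30.6
  636000 femtocoulombs = 636000 × 10⁻³ picocoulombs = 636
Sum: 958 + 85.3 + 30.6 + 636 = 1709.9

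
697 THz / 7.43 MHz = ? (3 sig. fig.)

93800000

(697 × 10^12) / (7.43 × 10^6) = 93.81 × 10^6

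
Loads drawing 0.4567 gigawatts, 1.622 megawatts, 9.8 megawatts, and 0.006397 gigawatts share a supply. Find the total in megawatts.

474.519 megawatts

In megawatts:
  0.4567 gigawatts = 0.4567 × 10³ megawatts = 456.7
  1.622 megawatts → 1.622
  9.8 megawatts → 9.8
  0.006397 gigawatts = 0.006397 × 10³ megawatts = 6.397
Sum: 456.7 + 1.622 + 9.8 + 6.397 = 474.519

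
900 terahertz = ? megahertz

900000000 megahertz

tera = 10¹², mega = 10⁶; factor is 10⁶.
900 × 10⁶ = 900000000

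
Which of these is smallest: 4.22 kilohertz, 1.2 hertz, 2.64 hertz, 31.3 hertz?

4.22 kilohertz = 4220 hertz
1.2 hertz = 1.2 hertz
2.64 hertz = 2.64 hertz
31.3 hertz = 31.3 hertz

1.2 hertz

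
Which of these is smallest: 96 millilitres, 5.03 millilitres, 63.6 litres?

5.03 millilitres

96 millilitres = 0.096 litres
5.03 millilitres = 0.00503 litres
63.6 litres = 63.6 litres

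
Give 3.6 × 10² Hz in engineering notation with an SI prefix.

360 Hz

= 360 Hz; mantissa already in [1, 1000).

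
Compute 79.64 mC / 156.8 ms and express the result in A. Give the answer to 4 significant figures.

(79.64e-3) / (156.8e-3) = 0.507908 A

0.5079 A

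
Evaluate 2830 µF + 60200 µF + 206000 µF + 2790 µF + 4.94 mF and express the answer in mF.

In mF:
  2830 µF = 2830 × 10^-3 mF = 2.83
  60200 µF = 60200 × 10^-3 mF = 60.2
  206000 µF = 206000 × 10^-3 mF = 206
  2790 µF = 2790 × 10^-3 mF = 2.79
  4.94 mF → 4.94
Sum: 2.83 + 60.2 + 206 + 2.79 + 4.94 = 276.76

276.76 mF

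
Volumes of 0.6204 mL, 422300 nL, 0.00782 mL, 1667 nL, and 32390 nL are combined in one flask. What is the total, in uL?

1084.577 uL

In uL:
  0.6204 mL = 0.6204 × 10³ uL = 620.4
  422300 nL = 422300 × 10⁻³ uL = 422.3
  0.00782 mL = 0.00782 × 10³ uL = 7.82
  1667 nL = 1667 × 10⁻³ uL = 1.667
  32390 nL = 32390 × 10⁻³ uL = 32.39
Sum: 620.4 + 422.3 + 7.82 + 1.667 + 32.39 = 1084.577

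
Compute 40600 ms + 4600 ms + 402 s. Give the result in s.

447.2 s

In s:
  40600 ms = 40600e-3 s = 40.6
  4600 ms = 4600e-3 s = 4.6
  402 s → 402
Sum: 40.6 + 4.6 + 402 = 447.2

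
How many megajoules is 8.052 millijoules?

0.000000008052 megajoules

milli = 10⁻³, mega = 10⁶; factor is 10⁻⁹.
8.052 × 10⁻⁹ = 0.000000008052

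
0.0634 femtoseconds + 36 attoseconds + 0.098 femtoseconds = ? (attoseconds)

In attoseconds:
  0.0634 femtoseconds = 0.0634 × 10^3 attoseconds = 63.4
  36 attoseconds → 36
  0.098 femtoseconds = 0.098 × 10^3 attoseconds = 98
Sum: 63.4 + 36 + 98 = 197.4

197.4 attoseconds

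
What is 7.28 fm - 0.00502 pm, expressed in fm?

2.26 fm

In fm:
  7.28 fm → 7.28
  0.00502 pm = 0.00502 × 10^3 fm = 5.02
Difference: 7.28 - 5.02 = 2.26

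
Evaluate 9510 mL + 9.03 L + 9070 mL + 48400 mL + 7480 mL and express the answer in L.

83.49 L

In L:
  9510 mL = 9510 × 10⁻³ L = 9.51
  9.03 L → 9.03
  9070 mL = 9070 × 10⁻³ L = 9.07
  48400 mL = 48400 × 10⁻³ L = 48.4
  7480 mL = 7480 × 10⁻³ L = 7.48
Sum: 9.51 + 9.03 + 9.07 + 48.4 + 7.48 = 83.49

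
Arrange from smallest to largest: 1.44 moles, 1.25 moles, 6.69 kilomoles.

1.44 moles = 1.44 moles
1.25 moles = 1.25 moles
6.69 kilomoles = 6690 moles

1.25 moles < 1.44 moles < 6.69 kilomoles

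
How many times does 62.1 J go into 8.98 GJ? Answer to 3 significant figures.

145000000

(8.98 × 10^9) / (62.1) = 0.1446 × 10^9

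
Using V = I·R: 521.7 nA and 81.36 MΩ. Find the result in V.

42.445512 V

521.7 × 10⁻⁹ × 81.36 × 10⁶ = 42445.512 × 10⁻³ V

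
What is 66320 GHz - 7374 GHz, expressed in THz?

58.946 THz

In THz:
  66320 GHz = 66320 × 10⁻³ THz = 66.32
  7374 GHz = 7374 × 10⁻³ THz = 7.374
Difference: 66.32 - 7.374 = 58.946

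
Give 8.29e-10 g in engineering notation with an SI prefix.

= 829e-12 g; 1e-12 is pico.

829 pg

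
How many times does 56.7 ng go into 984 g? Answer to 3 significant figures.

(984) / (56.7e-9) = 17.35e9

17400000000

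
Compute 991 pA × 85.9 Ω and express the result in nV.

85.1269 nV

991 × 10⁻¹² × 85.9 = 85126.9 × 10⁻¹² V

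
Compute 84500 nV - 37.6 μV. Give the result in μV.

46.9 μV

In μV:
  84500 nV = 84500 × 10^-3 μV = 84.5
  37.6 μV → 37.6
Difference: 84.5 - 37.6 = 46.9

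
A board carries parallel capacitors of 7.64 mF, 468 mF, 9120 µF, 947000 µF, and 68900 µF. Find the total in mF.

In mF:
  7.64 mF → 7.64
  468 mF → 468
  9120 µF = 9120e-3 mF = 9.12
  947000 µF = 947000e-3 mF = 947
  68900 µF = 68900e-3 mF = 68.9
Sum: 7.64 + 468 + 9.12 + 947 + 68.9 = 1500.66

1500.66 mF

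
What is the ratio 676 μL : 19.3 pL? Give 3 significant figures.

(676 × 10⁻⁶) / (19.3 × 10⁻¹²) = 35.03 × 10⁶

35000000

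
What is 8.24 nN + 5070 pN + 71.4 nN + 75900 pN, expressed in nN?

In nN:
  8.24 nN → 8.24
  5070 pN = 5070 × 10^-3 nN = 5.07
  71.4 nN → 71.4
  75900 pN = 75900 × 10^-3 nN = 75.9
Sum: 8.24 + 5.07 + 71.4 + 75.9 = 160.61

160.61 nN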